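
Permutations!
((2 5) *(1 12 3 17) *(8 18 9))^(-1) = ((1 12 3 17)(2 5)(8 18 9))^(-1) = (1 17 3 12)(2 5)(8 9 18)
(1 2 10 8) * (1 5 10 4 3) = (1 2 4 3)(5 10 8) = [0, 2, 4, 1, 3, 10, 6, 7, 5, 9, 8]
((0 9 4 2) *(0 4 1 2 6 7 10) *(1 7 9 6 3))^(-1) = ((0 6 9 7 10)(1 2 4 3))^(-1) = (0 10 7 9 6)(1 3 4 2)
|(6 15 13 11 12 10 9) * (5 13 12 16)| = |(5 13 11 16)(6 15 12 10 9)| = 20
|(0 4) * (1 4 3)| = 4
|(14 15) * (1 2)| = 2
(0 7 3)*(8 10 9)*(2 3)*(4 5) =(0 7 2 3)(4 5)(8 10 9) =[7, 1, 3, 0, 5, 4, 6, 2, 10, 8, 9]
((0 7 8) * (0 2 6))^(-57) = ((0 7 8 2 6))^(-57) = (0 2 7 6 8)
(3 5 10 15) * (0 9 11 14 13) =(0 9 11 14 13)(3 5 10 15) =[9, 1, 2, 5, 4, 10, 6, 7, 8, 11, 15, 14, 12, 0, 13, 3]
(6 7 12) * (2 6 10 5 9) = (2 6 7 12 10 5 9) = [0, 1, 6, 3, 4, 9, 7, 12, 8, 2, 5, 11, 10]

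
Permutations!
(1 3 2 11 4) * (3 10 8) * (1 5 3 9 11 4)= (1 10 8 9 11)(2 4 5 3)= [0, 10, 4, 2, 5, 3, 6, 7, 9, 11, 8, 1]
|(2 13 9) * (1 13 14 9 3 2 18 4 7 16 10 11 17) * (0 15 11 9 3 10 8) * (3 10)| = |(0 15 11 17 1 13 3 2 14 10 9 18 4 7 16 8)| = 16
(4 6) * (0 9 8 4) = (0 9 8 4 6) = [9, 1, 2, 3, 6, 5, 0, 7, 4, 8]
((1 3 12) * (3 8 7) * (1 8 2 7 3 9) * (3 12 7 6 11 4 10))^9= ((1 2 6 11 4 10 3 7 9)(8 12))^9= (8 12)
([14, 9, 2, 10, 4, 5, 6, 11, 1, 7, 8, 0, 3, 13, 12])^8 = (0 7 1 10 12)(3 14 11 9 8)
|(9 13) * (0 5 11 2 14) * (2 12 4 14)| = 6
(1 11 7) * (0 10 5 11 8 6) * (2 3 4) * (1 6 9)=(0 10 5 11 7 6)(1 8 9)(2 3 4)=[10, 8, 3, 4, 2, 11, 0, 6, 9, 1, 5, 7]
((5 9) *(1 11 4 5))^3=(1 5 11 9 4)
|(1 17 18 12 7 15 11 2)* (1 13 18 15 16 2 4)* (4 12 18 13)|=9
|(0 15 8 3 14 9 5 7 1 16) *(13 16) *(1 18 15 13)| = |(0 13 16)(3 14 9 5 7 18 15 8)| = 24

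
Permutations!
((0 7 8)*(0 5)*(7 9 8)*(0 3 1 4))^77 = (9)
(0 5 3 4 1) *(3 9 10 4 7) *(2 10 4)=(0 5 9 4 1)(2 10)(3 7)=[5, 0, 10, 7, 1, 9, 6, 3, 8, 4, 2]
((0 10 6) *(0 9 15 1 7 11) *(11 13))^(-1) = ((0 10 6 9 15 1 7 13 11))^(-1) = (0 11 13 7 1 15 9 6 10)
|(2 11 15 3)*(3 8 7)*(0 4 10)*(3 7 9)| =6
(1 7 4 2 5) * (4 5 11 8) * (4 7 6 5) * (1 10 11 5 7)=(1 6 7 4 2 5 10 11 8)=[0, 6, 5, 3, 2, 10, 7, 4, 1, 9, 11, 8]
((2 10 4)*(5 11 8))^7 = ((2 10 4)(5 11 8))^7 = (2 10 4)(5 11 8)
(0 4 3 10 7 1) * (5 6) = (0 4 3 10 7 1)(5 6) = [4, 0, 2, 10, 3, 6, 5, 1, 8, 9, 7]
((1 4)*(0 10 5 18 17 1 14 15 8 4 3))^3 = ((0 10 5 18 17 1 3)(4 14 15 8))^3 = (0 18 3 5 1 10 17)(4 8 15 14)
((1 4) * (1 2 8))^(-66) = ((1 4 2 8))^(-66) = (1 2)(4 8)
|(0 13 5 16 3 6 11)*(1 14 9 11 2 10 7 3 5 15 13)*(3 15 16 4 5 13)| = |(0 1 14 9 11)(2 10 7 15 3 6)(4 5)(13 16)| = 30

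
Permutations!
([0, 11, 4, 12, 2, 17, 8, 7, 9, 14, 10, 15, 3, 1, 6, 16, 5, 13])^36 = [0, 11, 2, 3, 4, 17, 6, 7, 8, 9, 10, 15, 12, 1, 14, 16, 5, 13]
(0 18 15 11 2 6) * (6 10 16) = (0 18 15 11 2 10 16 6) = [18, 1, 10, 3, 4, 5, 0, 7, 8, 9, 16, 2, 12, 13, 14, 11, 6, 17, 15]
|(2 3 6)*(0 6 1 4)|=6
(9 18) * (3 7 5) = (3 7 5)(9 18) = [0, 1, 2, 7, 4, 3, 6, 5, 8, 18, 10, 11, 12, 13, 14, 15, 16, 17, 9]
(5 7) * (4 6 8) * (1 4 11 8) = (1 4 6)(5 7)(8 11) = [0, 4, 2, 3, 6, 7, 1, 5, 11, 9, 10, 8]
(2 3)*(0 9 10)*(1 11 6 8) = [9, 11, 3, 2, 4, 5, 8, 7, 1, 10, 0, 6] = (0 9 10)(1 11 6 8)(2 3)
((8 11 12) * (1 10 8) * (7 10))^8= ((1 7 10 8 11 12))^8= (1 10 11)(7 8 12)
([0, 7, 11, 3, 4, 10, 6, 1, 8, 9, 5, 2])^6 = [0, 1, 2, 3, 4, 5, 6, 7, 8, 9, 10, 11]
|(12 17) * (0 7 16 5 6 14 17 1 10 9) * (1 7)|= |(0 1 10 9)(5 6 14 17 12 7 16)|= 28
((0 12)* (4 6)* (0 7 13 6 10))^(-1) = ((0 12 7 13 6 4 10))^(-1) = (0 10 4 6 13 7 12)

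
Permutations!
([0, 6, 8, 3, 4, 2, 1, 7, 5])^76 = [0, 1, 8, 3, 4, 2, 6, 7, 5]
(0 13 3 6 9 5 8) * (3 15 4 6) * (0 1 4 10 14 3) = (0 13 15 10 14 3)(1 4 6 9 5 8) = [13, 4, 2, 0, 6, 8, 9, 7, 1, 5, 14, 11, 12, 15, 3, 10]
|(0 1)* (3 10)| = 2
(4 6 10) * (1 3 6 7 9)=[0, 3, 2, 6, 7, 5, 10, 9, 8, 1, 4]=(1 3 6 10 4 7 9)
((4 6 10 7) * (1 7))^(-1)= (1 10 6 4 7)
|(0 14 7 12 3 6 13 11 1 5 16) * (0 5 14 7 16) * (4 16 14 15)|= |(0 7 12 3 6 13 11 1 15 4 16 5)|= 12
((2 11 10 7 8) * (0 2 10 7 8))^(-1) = ((0 2 11 7)(8 10))^(-1) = (0 7 11 2)(8 10)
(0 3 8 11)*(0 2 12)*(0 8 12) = (0 3 12 8 11 2) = [3, 1, 0, 12, 4, 5, 6, 7, 11, 9, 10, 2, 8]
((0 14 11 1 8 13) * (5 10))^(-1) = (0 13 8 1 11 14)(5 10)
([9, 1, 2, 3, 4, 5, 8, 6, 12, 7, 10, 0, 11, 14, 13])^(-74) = [6, 1, 2, 3, 4, 5, 11, 12, 0, 8, 10, 7, 9, 13, 14]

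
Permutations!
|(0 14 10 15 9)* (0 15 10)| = |(0 14)(9 15)| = 2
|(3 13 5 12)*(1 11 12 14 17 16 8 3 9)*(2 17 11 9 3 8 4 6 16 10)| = 6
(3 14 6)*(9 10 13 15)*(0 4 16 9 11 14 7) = (0 4 16 9 10 13 15 11 14 6 3 7) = [4, 1, 2, 7, 16, 5, 3, 0, 8, 10, 13, 14, 12, 15, 6, 11, 9]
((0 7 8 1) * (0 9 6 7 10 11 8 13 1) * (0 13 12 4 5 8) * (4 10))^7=(0 6 5 12 13 11 9 4 7 8 10 1)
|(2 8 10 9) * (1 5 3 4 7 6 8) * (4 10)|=|(1 5 3 10 9 2)(4 7 6 8)|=12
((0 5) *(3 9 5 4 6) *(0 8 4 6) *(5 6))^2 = (0 8)(3 6 9)(4 5) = ((0 5 8 4)(3 9 6))^2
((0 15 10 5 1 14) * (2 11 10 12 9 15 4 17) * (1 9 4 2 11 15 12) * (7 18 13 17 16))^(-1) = (0 14 1 15 2)(4 12 9 5 10 11 17 13 18 7 16)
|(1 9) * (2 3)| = |(1 9)(2 3)| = 2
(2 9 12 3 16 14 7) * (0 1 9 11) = (0 1 9 12 3 16 14 7 2 11) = [1, 9, 11, 16, 4, 5, 6, 2, 8, 12, 10, 0, 3, 13, 7, 15, 14]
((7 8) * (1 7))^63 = ((1 7 8))^63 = (8)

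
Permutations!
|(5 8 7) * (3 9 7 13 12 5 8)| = 7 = |(3 9 7 8 13 12 5)|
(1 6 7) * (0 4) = (0 4)(1 6 7) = [4, 6, 2, 3, 0, 5, 7, 1]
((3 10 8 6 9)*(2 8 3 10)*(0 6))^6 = (0 8 2 3 10 9 6)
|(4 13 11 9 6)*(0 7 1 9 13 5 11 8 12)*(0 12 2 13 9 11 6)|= |(0 7 1 11 9)(2 13 8)(4 5 6)|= 15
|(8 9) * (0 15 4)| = 6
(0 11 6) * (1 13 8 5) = (0 11 6)(1 13 8 5) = [11, 13, 2, 3, 4, 1, 0, 7, 5, 9, 10, 6, 12, 8]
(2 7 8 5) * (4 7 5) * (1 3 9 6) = [0, 3, 5, 9, 7, 2, 1, 8, 4, 6] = (1 3 9 6)(2 5)(4 7 8)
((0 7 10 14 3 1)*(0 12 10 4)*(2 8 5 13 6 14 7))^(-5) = ((0 2 8 5 13 6 14 3 1 12 10 7 4))^(-5) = (0 1 5 7 14 2 12 13 4 3 8 10 6)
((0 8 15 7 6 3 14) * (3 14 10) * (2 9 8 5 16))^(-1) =((0 5 16 2 9 8 15 7 6 14)(3 10))^(-1) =(0 14 6 7 15 8 9 2 16 5)(3 10)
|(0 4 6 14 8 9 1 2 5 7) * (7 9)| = 12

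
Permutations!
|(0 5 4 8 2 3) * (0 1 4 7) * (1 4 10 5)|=|(0 1 10 5 7)(2 3 4 8)|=20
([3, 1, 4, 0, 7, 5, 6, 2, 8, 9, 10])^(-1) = [3, 1, 7, 0, 2, 5, 6, 4, 8, 9, 10]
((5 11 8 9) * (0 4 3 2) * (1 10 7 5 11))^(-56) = ((0 4 3 2)(1 10 7 5)(8 9 11))^(-56) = (8 9 11)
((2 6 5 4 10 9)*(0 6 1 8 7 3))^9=(0 7 1 9 4 6 3 8 2 10 5)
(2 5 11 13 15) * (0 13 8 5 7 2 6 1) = [13, 0, 7, 3, 4, 11, 1, 2, 5, 9, 10, 8, 12, 15, 14, 6] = (0 13 15 6 1)(2 7)(5 11 8)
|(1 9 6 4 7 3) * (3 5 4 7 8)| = 8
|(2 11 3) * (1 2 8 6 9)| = |(1 2 11 3 8 6 9)| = 7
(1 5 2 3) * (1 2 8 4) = (1 5 8 4)(2 3) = [0, 5, 3, 2, 1, 8, 6, 7, 4]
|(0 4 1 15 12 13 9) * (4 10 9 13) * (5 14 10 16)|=12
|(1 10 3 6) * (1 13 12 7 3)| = 10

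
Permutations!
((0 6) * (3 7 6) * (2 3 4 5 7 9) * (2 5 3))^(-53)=((0 4 3 9 5 7 6))^(-53)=(0 9 6 3 7 4 5)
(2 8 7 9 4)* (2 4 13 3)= (2 8 7 9 13 3)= [0, 1, 8, 2, 4, 5, 6, 9, 7, 13, 10, 11, 12, 3]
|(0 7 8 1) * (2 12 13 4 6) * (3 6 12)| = 12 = |(0 7 8 1)(2 3 6)(4 12 13)|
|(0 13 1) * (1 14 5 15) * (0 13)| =5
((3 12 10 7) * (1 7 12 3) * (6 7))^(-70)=(12)(1 7 6)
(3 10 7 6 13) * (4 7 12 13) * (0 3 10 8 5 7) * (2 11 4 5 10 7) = (0 3 8 10 12 13 7 6 5 2 11 4) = [3, 1, 11, 8, 0, 2, 5, 6, 10, 9, 12, 4, 13, 7]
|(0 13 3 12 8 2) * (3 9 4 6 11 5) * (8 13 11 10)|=|(0 11 5 3 12 13 9 4 6 10 8 2)|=12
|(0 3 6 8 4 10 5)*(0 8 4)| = 7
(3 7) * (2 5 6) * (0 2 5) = (0 2)(3 7)(5 6) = [2, 1, 0, 7, 4, 6, 5, 3]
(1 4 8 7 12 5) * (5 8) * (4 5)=(1 5)(7 12 8)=[0, 5, 2, 3, 4, 1, 6, 12, 7, 9, 10, 11, 8]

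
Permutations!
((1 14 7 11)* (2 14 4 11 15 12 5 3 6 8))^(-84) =(2 3 15)(5 7 8)(6 12 14)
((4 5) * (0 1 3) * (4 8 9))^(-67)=(0 3 1)(4 5 8 9)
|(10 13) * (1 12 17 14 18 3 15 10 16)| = |(1 12 17 14 18 3 15 10 13 16)| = 10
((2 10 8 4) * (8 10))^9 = (10)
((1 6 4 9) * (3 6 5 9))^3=(9)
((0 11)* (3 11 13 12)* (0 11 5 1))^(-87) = ((0 13 12 3 5 1))^(-87) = (0 3)(1 12)(5 13)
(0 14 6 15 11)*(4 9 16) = (0 14 6 15 11)(4 9 16) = [14, 1, 2, 3, 9, 5, 15, 7, 8, 16, 10, 0, 12, 13, 6, 11, 4]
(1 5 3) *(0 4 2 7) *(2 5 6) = [4, 6, 7, 1, 5, 3, 2, 0] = (0 4 5 3 1 6 2 7)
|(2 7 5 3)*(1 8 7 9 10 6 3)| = |(1 8 7 5)(2 9 10 6 3)| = 20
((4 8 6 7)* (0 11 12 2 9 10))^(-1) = (0 10 9 2 12 11)(4 7 6 8)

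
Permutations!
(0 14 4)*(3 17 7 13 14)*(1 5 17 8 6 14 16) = (0 3 8 6 14 4)(1 5 17 7 13 16) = [3, 5, 2, 8, 0, 17, 14, 13, 6, 9, 10, 11, 12, 16, 4, 15, 1, 7]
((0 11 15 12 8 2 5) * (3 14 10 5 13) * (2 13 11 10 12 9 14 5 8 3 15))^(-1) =(0 5 3 12 14 9 15 13 8 10)(2 11)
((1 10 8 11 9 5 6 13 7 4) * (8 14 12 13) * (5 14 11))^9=(14)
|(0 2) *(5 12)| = 2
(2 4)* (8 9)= (2 4)(8 9)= [0, 1, 4, 3, 2, 5, 6, 7, 9, 8]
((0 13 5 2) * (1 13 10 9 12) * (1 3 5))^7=((0 10 9 12 3 5 2)(1 13))^7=(1 13)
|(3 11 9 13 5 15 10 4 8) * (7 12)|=|(3 11 9 13 5 15 10 4 8)(7 12)|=18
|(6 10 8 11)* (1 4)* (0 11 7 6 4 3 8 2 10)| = 8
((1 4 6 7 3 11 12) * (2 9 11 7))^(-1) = (1 12 11 9 2 6 4)(3 7)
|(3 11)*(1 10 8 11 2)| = 6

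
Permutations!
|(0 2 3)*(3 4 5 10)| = 6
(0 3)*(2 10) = (0 3)(2 10) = [3, 1, 10, 0, 4, 5, 6, 7, 8, 9, 2]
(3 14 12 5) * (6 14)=(3 6 14 12 5)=[0, 1, 2, 6, 4, 3, 14, 7, 8, 9, 10, 11, 5, 13, 12]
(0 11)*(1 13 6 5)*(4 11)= (0 4 11)(1 13 6 5)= [4, 13, 2, 3, 11, 1, 5, 7, 8, 9, 10, 0, 12, 6]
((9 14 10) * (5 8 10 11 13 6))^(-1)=(5 6 13 11 14 9 10 8)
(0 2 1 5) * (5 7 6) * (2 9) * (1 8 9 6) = [6, 7, 8, 3, 4, 0, 5, 1, 9, 2] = (0 6 5)(1 7)(2 8 9)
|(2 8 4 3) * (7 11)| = 4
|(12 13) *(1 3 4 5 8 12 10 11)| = |(1 3 4 5 8 12 13 10 11)| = 9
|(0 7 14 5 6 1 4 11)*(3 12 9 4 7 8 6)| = |(0 8 6 1 7 14 5 3 12 9 4 11)| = 12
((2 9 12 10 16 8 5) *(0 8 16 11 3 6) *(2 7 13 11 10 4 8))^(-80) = (16)(0 4 13)(2 8 11)(3 9 5)(6 12 7)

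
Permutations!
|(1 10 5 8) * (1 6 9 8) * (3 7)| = 6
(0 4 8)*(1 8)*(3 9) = [4, 8, 2, 9, 1, 5, 6, 7, 0, 3] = (0 4 1 8)(3 9)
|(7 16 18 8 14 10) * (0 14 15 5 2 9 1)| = |(0 14 10 7 16 18 8 15 5 2 9 1)| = 12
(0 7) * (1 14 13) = (0 7)(1 14 13) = [7, 14, 2, 3, 4, 5, 6, 0, 8, 9, 10, 11, 12, 1, 13]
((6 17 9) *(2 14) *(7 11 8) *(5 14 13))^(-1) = (2 14 5 13)(6 9 17)(7 8 11)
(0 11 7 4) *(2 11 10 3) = (0 10 3 2 11 7 4) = [10, 1, 11, 2, 0, 5, 6, 4, 8, 9, 3, 7]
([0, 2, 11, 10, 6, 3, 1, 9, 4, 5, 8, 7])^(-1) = [0, 6, 1, 5, 8, 9, 4, 11, 10, 7, 3, 2]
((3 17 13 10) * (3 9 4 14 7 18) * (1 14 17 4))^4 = (1 3 10 7 17)(4 9 18 13 14)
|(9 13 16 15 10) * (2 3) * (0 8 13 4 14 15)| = 20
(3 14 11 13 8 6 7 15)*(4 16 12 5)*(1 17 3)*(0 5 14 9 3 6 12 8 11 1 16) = [5, 17, 2, 9, 0, 4, 7, 15, 12, 3, 10, 13, 14, 11, 1, 16, 8, 6] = (0 5 4)(1 17 6 7 15 16 8 12 14)(3 9)(11 13)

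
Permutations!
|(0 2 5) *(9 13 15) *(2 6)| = |(0 6 2 5)(9 13 15)| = 12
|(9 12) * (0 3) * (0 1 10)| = 4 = |(0 3 1 10)(9 12)|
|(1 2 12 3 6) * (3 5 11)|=7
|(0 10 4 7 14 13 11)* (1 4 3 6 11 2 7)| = |(0 10 3 6 11)(1 4)(2 7 14 13)| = 20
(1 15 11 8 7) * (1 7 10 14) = [0, 15, 2, 3, 4, 5, 6, 7, 10, 9, 14, 8, 12, 13, 1, 11] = (1 15 11 8 10 14)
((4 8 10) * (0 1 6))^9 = (10) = ((0 1 6)(4 8 10))^9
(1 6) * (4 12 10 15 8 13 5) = (1 6)(4 12 10 15 8 13 5) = [0, 6, 2, 3, 12, 4, 1, 7, 13, 9, 15, 11, 10, 5, 14, 8]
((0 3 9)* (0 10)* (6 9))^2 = (0 6 10 3 9)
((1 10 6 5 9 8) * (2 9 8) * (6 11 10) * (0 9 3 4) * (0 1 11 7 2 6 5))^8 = ((0 9 6)(1 5 8 11 10 7 2 3 4))^8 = (0 6 9)(1 4 3 2 7 10 11 8 5)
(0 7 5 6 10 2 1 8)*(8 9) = (0 7 5 6 10 2 1 9 8) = [7, 9, 1, 3, 4, 6, 10, 5, 0, 8, 2]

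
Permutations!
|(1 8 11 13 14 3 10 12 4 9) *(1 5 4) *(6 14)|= |(1 8 11 13 6 14 3 10 12)(4 9 5)|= 9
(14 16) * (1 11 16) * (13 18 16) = (1 11 13 18 16 14) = [0, 11, 2, 3, 4, 5, 6, 7, 8, 9, 10, 13, 12, 18, 1, 15, 14, 17, 16]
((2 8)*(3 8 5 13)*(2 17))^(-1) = (2 17 8 3 13 5)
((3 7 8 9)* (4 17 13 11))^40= (17)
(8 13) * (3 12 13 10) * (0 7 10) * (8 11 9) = (0 7 10 3 12 13 11 9 8) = [7, 1, 2, 12, 4, 5, 6, 10, 0, 8, 3, 9, 13, 11]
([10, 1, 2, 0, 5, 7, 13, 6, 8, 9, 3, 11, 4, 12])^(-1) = [3, 1, 2, 10, 12, 4, 7, 5, 8, 9, 0, 11, 13, 6]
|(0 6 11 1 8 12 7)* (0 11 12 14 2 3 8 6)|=|(1 6 12 7 11)(2 3 8 14)|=20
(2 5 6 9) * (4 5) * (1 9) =[0, 9, 4, 3, 5, 6, 1, 7, 8, 2] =(1 9 2 4 5 6)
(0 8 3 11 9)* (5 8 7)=(0 7 5 8 3 11 9)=[7, 1, 2, 11, 4, 8, 6, 5, 3, 0, 10, 9]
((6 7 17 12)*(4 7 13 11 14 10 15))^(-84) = ((4 7 17 12 6 13 11 14 10 15))^(-84) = (4 11 17 10 6)(7 14 12 15 13)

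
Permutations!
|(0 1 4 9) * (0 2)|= 5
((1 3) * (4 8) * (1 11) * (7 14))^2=(14)(1 11 3)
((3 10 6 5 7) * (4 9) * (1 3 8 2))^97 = (1 3 10 6 5 7 8 2)(4 9)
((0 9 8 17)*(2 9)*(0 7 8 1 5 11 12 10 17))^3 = ((0 2 9 1 5 11 12 10 17 7 8))^3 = (0 1 12 7 2 5 10 8 9 11 17)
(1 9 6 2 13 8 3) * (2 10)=(1 9 6 10 2 13 8 3)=[0, 9, 13, 1, 4, 5, 10, 7, 3, 6, 2, 11, 12, 8]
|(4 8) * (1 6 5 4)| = |(1 6 5 4 8)| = 5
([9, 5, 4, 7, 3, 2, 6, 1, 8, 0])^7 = [9, 5, 4, 7, 3, 2, 6, 1, 8, 0]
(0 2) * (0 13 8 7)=(0 2 13 8 7)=[2, 1, 13, 3, 4, 5, 6, 0, 7, 9, 10, 11, 12, 8]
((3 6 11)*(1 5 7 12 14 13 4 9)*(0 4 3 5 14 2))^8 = ((0 4 9 1 14 13 3 6 11 5 7 12 2))^8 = (0 11 1 12 3 4 5 14 2 6 9 7 13)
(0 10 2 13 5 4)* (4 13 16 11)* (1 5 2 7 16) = (0 10 7 16 11 4)(1 5 13 2) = [10, 5, 1, 3, 0, 13, 6, 16, 8, 9, 7, 4, 12, 2, 14, 15, 11]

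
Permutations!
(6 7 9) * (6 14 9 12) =[0, 1, 2, 3, 4, 5, 7, 12, 8, 14, 10, 11, 6, 13, 9] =(6 7 12)(9 14)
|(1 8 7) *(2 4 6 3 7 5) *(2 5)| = |(1 8 2 4 6 3 7)| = 7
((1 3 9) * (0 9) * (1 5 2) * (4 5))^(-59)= (0 2 9 1 4 3 5)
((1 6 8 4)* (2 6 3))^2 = (1 2 8)(3 6 4) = ((1 3 2 6 8 4))^2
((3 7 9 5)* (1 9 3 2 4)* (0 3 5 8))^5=(0 4 3 1 7 9 5 8 2)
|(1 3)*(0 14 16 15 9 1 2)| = 8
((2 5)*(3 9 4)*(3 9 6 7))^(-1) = ((2 5)(3 6 7)(4 9))^(-1) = (2 5)(3 7 6)(4 9)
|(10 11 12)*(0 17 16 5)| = 12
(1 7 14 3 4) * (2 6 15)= (1 7 14 3 4)(2 6 15)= [0, 7, 6, 4, 1, 5, 15, 14, 8, 9, 10, 11, 12, 13, 3, 2]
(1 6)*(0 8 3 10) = [8, 6, 2, 10, 4, 5, 1, 7, 3, 9, 0] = (0 8 3 10)(1 6)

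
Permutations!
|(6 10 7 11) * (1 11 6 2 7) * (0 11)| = 7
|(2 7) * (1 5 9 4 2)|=|(1 5 9 4 2 7)|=6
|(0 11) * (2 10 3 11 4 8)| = 7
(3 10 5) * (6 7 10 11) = [0, 1, 2, 11, 4, 3, 7, 10, 8, 9, 5, 6] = (3 11 6 7 10 5)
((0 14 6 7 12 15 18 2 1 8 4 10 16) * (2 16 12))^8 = (0 10 7 18 8 14 12 2 16 4 6 15 1)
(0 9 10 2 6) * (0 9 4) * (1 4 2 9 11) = (0 2 6 11 1 4)(9 10) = [2, 4, 6, 3, 0, 5, 11, 7, 8, 10, 9, 1]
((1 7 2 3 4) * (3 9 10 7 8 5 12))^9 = ((1 8 5 12 3 4)(2 9 10 7))^9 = (1 12)(2 9 10 7)(3 8)(4 5)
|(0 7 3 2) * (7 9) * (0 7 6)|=|(0 9 6)(2 7 3)|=3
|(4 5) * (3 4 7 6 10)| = 6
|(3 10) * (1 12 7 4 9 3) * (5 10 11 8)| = |(1 12 7 4 9 3 11 8 5 10)| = 10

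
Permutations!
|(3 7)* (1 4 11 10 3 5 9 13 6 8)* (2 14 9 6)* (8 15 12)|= 44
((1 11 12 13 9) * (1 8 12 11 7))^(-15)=((1 7)(8 12 13 9))^(-15)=(1 7)(8 12 13 9)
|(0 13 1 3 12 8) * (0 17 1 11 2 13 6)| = |(0 6)(1 3 12 8 17)(2 13 11)| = 30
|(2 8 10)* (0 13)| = 6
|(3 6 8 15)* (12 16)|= 4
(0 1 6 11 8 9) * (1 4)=(0 4 1 6 11 8 9)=[4, 6, 2, 3, 1, 5, 11, 7, 9, 0, 10, 8]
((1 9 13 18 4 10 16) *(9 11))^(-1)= (1 16 10 4 18 13 9 11)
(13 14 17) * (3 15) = (3 15)(13 14 17) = [0, 1, 2, 15, 4, 5, 6, 7, 8, 9, 10, 11, 12, 14, 17, 3, 16, 13]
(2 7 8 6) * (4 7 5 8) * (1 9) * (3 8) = (1 9)(2 5 3 8 6)(4 7) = [0, 9, 5, 8, 7, 3, 2, 4, 6, 1]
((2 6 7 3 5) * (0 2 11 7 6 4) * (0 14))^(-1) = ((0 2 4 14)(3 5 11 7))^(-1) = (0 14 4 2)(3 7 11 5)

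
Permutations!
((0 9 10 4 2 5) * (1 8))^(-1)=(0 5 2 4 10 9)(1 8)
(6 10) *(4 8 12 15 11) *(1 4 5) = (1 4 8 12 15 11 5)(6 10) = [0, 4, 2, 3, 8, 1, 10, 7, 12, 9, 6, 5, 15, 13, 14, 11]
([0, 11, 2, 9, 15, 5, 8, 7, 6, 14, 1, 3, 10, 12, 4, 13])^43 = [0, 9, 2, 4, 12, 5, 8, 7, 6, 15, 3, 14, 11, 1, 13, 10]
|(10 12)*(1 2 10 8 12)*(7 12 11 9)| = 15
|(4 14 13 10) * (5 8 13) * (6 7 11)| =|(4 14 5 8 13 10)(6 7 11)| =6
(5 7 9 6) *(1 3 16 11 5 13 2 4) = (1 3 16 11 5 7 9 6 13 2 4) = [0, 3, 4, 16, 1, 7, 13, 9, 8, 6, 10, 5, 12, 2, 14, 15, 11]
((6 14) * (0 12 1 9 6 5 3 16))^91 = (0 12 1 9 6 14 5 3 16)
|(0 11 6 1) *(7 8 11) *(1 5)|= 7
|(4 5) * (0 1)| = |(0 1)(4 5)| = 2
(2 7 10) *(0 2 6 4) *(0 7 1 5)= (0 2 1 5)(4 7 10 6)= [2, 5, 1, 3, 7, 0, 4, 10, 8, 9, 6]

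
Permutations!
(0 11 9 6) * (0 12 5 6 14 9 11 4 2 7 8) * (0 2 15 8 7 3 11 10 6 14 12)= (0 4 15 8 2 3 11 10 6)(5 14 9 12)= [4, 1, 3, 11, 15, 14, 0, 7, 2, 12, 6, 10, 5, 13, 9, 8]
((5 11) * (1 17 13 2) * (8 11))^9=(1 17 13 2)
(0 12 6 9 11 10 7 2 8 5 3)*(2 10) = (0 12 6 9 11 2 8 5 3)(7 10) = [12, 1, 8, 0, 4, 3, 9, 10, 5, 11, 7, 2, 6]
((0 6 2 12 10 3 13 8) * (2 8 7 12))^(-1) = ((0 6 8)(3 13 7 12 10))^(-1) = (0 8 6)(3 10 12 7 13)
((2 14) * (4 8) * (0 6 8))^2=((0 6 8 4)(2 14))^2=(14)(0 8)(4 6)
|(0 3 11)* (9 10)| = |(0 3 11)(9 10)| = 6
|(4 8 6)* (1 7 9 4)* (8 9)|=|(1 7 8 6)(4 9)|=4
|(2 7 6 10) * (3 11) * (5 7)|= 10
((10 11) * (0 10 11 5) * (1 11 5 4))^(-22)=(0 4 11)(1 5 10)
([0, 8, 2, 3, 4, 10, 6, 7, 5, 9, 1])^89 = [0, 8, 2, 3, 4, 10, 6, 7, 5, 9, 1]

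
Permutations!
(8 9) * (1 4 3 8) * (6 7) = (1 4 3 8 9)(6 7) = [0, 4, 2, 8, 3, 5, 7, 6, 9, 1]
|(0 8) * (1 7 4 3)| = 4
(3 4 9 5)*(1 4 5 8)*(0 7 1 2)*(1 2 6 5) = (0 7 2)(1 4 9 8 6 5 3) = [7, 4, 0, 1, 9, 3, 5, 2, 6, 8]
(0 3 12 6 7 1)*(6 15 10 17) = (0 3 12 15 10 17 6 7 1) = [3, 0, 2, 12, 4, 5, 7, 1, 8, 9, 17, 11, 15, 13, 14, 10, 16, 6]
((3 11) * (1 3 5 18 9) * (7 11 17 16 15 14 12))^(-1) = ((1 3 17 16 15 14 12 7 11 5 18 9))^(-1) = (1 9 18 5 11 7 12 14 15 16 17 3)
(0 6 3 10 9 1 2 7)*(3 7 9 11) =(0 6 7)(1 2 9)(3 10 11) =[6, 2, 9, 10, 4, 5, 7, 0, 8, 1, 11, 3]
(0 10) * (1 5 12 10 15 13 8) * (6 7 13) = (0 15 6 7 13 8 1 5 12 10) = [15, 5, 2, 3, 4, 12, 7, 13, 1, 9, 0, 11, 10, 8, 14, 6]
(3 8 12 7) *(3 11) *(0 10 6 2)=(0 10 6 2)(3 8 12 7 11)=[10, 1, 0, 8, 4, 5, 2, 11, 12, 9, 6, 3, 7]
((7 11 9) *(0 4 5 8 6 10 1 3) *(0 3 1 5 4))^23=((5 8 6 10)(7 11 9))^23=(5 10 6 8)(7 9 11)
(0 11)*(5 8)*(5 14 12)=(0 11)(5 8 14 12)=[11, 1, 2, 3, 4, 8, 6, 7, 14, 9, 10, 0, 5, 13, 12]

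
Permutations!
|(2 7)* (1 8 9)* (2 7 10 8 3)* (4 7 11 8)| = 9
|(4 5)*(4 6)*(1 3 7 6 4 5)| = |(1 3 7 6 5 4)| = 6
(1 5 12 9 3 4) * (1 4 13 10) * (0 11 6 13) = (0 11 6 13 10 1 5 12 9 3) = [11, 5, 2, 0, 4, 12, 13, 7, 8, 3, 1, 6, 9, 10]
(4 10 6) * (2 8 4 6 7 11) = (2 8 4 10 7 11) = [0, 1, 8, 3, 10, 5, 6, 11, 4, 9, 7, 2]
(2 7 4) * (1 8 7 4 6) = (1 8 7 6)(2 4) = [0, 8, 4, 3, 2, 5, 1, 6, 7]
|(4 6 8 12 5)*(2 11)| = |(2 11)(4 6 8 12 5)| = 10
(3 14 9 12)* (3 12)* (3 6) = [0, 1, 2, 14, 4, 5, 3, 7, 8, 6, 10, 11, 12, 13, 9] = (3 14 9 6)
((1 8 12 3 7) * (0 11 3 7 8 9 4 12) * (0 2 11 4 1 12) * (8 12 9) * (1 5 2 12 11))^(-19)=((0 4)(1 8 12 7 9 5 2)(3 11))^(-19)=(0 4)(1 12 9 2 8 7 5)(3 11)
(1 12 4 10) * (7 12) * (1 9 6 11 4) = (1 7 12)(4 10 9 6 11) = [0, 7, 2, 3, 10, 5, 11, 12, 8, 6, 9, 4, 1]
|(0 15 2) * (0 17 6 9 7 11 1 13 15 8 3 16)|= 36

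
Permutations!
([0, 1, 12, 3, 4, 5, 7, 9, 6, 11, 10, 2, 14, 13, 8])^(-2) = [0, 1, 9, 3, 4, 5, 14, 8, 12, 6, 10, 7, 11, 13, 2]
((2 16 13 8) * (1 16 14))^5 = ((1 16 13 8 2 14))^5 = (1 14 2 8 13 16)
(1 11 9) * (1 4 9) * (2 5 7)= (1 11)(2 5 7)(4 9)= [0, 11, 5, 3, 9, 7, 6, 2, 8, 4, 10, 1]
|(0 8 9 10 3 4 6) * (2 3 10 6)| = |(10)(0 8 9 6)(2 3 4)| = 12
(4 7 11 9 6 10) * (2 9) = [0, 1, 9, 3, 7, 5, 10, 11, 8, 6, 4, 2] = (2 9 6 10 4 7 11)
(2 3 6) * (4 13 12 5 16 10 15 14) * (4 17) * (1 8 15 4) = (1 8 15 14 17)(2 3 6)(4 13 12 5 16 10) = [0, 8, 3, 6, 13, 16, 2, 7, 15, 9, 4, 11, 5, 12, 17, 14, 10, 1]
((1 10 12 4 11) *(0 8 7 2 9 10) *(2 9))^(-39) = (0 4 9)(1 12 7)(8 11 10)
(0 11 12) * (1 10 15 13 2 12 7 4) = (0 11 7 4 1 10 15 13 2 12) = [11, 10, 12, 3, 1, 5, 6, 4, 8, 9, 15, 7, 0, 2, 14, 13]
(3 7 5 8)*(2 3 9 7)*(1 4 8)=[0, 4, 3, 2, 8, 1, 6, 5, 9, 7]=(1 4 8 9 7 5)(2 3)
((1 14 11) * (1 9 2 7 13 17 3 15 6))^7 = (1 17 9 6 13 11 15 7 14 3 2)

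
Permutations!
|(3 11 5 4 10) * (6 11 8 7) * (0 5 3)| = |(0 5 4 10)(3 8 7 6 11)| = 20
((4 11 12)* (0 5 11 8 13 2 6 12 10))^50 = (0 11)(2 12 8)(4 13 6)(5 10)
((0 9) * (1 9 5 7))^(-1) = (0 9 1 7 5)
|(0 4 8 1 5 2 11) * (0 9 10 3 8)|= 8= |(0 4)(1 5 2 11 9 10 3 8)|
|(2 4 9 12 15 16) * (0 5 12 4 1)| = 14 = |(0 5 12 15 16 2 1)(4 9)|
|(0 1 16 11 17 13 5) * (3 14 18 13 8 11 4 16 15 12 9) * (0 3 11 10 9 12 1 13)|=|(0 13 5 3 14 18)(1 15)(4 16)(8 10 9 11 17)|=30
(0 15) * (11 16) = (0 15)(11 16) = [15, 1, 2, 3, 4, 5, 6, 7, 8, 9, 10, 16, 12, 13, 14, 0, 11]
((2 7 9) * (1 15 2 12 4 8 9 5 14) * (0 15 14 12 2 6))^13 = ((0 15 6)(1 14)(2 7 5 12 4 8 9))^13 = (0 15 6)(1 14)(2 9 8 4 12 5 7)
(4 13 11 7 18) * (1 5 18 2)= [0, 5, 1, 3, 13, 18, 6, 2, 8, 9, 10, 7, 12, 11, 14, 15, 16, 17, 4]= (1 5 18 4 13 11 7 2)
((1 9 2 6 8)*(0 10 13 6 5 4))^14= ((0 10 13 6 8 1 9 2 5 4))^14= (0 8 5 13 9)(1 4 6 2 10)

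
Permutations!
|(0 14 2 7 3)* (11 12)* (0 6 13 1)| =8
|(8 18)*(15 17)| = |(8 18)(15 17)| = 2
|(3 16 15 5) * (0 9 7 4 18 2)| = 12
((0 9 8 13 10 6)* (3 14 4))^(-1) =(0 6 10 13 8 9)(3 4 14)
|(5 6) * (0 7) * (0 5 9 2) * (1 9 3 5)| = 15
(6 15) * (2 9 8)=[0, 1, 9, 3, 4, 5, 15, 7, 2, 8, 10, 11, 12, 13, 14, 6]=(2 9 8)(6 15)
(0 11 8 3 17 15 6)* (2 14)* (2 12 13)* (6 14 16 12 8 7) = [11, 1, 16, 17, 4, 5, 0, 6, 3, 9, 10, 7, 13, 2, 8, 14, 12, 15] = (0 11 7 6)(2 16 12 13)(3 17 15 14 8)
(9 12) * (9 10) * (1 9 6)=(1 9 12 10 6)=[0, 9, 2, 3, 4, 5, 1, 7, 8, 12, 6, 11, 10]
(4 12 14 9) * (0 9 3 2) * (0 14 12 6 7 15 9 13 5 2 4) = (0 13 5 2 14 3 4 6 7 15 9) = [13, 1, 14, 4, 6, 2, 7, 15, 8, 0, 10, 11, 12, 5, 3, 9]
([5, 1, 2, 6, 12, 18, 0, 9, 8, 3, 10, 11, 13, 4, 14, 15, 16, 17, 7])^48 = (0 6 3 9 7 18 5)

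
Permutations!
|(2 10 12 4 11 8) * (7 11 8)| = 10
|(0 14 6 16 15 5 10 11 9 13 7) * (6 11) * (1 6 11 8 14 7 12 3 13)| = 24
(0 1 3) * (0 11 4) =(0 1 3 11 4) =[1, 3, 2, 11, 0, 5, 6, 7, 8, 9, 10, 4]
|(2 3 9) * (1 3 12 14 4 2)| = |(1 3 9)(2 12 14 4)| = 12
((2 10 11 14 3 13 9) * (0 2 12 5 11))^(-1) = (0 10 2)(3 14 11 5 12 9 13)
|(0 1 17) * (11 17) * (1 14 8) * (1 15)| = 7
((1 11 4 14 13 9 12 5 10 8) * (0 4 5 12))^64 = (0 9 13 14 4)(1 8 10 5 11)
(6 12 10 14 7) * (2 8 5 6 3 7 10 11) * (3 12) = (2 8 5 6 3 7 12 11)(10 14) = [0, 1, 8, 7, 4, 6, 3, 12, 5, 9, 14, 2, 11, 13, 10]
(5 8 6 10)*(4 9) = (4 9)(5 8 6 10) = [0, 1, 2, 3, 9, 8, 10, 7, 6, 4, 5]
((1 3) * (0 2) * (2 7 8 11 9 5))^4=(0 9 7 5 8 2 11)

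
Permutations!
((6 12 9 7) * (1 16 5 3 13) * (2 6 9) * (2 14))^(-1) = ((1 16 5 3 13)(2 6 12 14)(7 9))^(-1) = (1 13 3 5 16)(2 14 12 6)(7 9)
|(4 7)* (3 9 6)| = 6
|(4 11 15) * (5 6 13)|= 3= |(4 11 15)(5 6 13)|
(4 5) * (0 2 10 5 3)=(0 2 10 5 4 3)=[2, 1, 10, 0, 3, 4, 6, 7, 8, 9, 5]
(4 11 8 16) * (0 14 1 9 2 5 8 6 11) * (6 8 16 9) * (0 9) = (0 14 1 6 11 8)(2 5 16 4 9) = [14, 6, 5, 3, 9, 16, 11, 7, 0, 2, 10, 8, 12, 13, 1, 15, 4]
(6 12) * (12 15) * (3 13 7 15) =(3 13 7 15 12 6) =[0, 1, 2, 13, 4, 5, 3, 15, 8, 9, 10, 11, 6, 7, 14, 12]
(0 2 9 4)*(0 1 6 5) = (0 2 9 4 1 6 5) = [2, 6, 9, 3, 1, 0, 5, 7, 8, 4]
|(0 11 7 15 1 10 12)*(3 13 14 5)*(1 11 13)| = 24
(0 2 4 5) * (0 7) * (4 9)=[2, 1, 9, 3, 5, 7, 6, 0, 8, 4]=(0 2 9 4 5 7)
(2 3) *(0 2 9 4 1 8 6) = (0 2 3 9 4 1 8 6) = [2, 8, 3, 9, 1, 5, 0, 7, 6, 4]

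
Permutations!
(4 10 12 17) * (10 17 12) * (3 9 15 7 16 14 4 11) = (3 9 15 7 16 14 4 17 11) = [0, 1, 2, 9, 17, 5, 6, 16, 8, 15, 10, 3, 12, 13, 4, 7, 14, 11]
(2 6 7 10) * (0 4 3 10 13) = (0 4 3 10 2 6 7 13) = [4, 1, 6, 10, 3, 5, 7, 13, 8, 9, 2, 11, 12, 0]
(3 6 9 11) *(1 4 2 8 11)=(1 4 2 8 11 3 6 9)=[0, 4, 8, 6, 2, 5, 9, 7, 11, 1, 10, 3]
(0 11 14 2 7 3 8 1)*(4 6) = (0 11 14 2 7 3 8 1)(4 6) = [11, 0, 7, 8, 6, 5, 4, 3, 1, 9, 10, 14, 12, 13, 2]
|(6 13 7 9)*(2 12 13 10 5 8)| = |(2 12 13 7 9 6 10 5 8)| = 9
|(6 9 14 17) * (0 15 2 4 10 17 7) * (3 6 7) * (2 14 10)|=|(0 15 14 3 6 9 10 17 7)(2 4)|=18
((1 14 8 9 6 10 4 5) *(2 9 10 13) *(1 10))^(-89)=(1 14 8)(2 13 6 9)(4 5 10)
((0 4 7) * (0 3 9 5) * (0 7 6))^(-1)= (0 6 4)(3 7 5 9)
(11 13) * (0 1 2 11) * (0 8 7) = (0 1 2 11 13 8 7) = [1, 2, 11, 3, 4, 5, 6, 0, 7, 9, 10, 13, 12, 8]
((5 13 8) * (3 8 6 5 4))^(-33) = ((3 8 4)(5 13 6))^(-33) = (13)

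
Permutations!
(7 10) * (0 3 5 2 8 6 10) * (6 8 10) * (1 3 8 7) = (0 8 7)(1 3 5 2 10) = [8, 3, 10, 5, 4, 2, 6, 0, 7, 9, 1]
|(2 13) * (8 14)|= 2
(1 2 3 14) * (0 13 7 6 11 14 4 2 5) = (0 13 7 6 11 14 1 5)(2 3 4) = [13, 5, 3, 4, 2, 0, 11, 6, 8, 9, 10, 14, 12, 7, 1]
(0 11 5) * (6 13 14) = (0 11 5)(6 13 14) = [11, 1, 2, 3, 4, 0, 13, 7, 8, 9, 10, 5, 12, 14, 6]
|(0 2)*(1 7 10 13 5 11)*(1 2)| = 8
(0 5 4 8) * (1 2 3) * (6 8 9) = (0 5 4 9 6 8)(1 2 3) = [5, 2, 3, 1, 9, 4, 8, 7, 0, 6]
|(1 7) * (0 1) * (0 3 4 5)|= 6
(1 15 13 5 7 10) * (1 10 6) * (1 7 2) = (1 15 13 5 2)(6 7) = [0, 15, 1, 3, 4, 2, 7, 6, 8, 9, 10, 11, 12, 5, 14, 13]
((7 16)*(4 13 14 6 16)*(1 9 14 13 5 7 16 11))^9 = (16)(1 11 6 14 9)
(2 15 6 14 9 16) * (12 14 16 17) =(2 15 6 16)(9 17 12 14) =[0, 1, 15, 3, 4, 5, 16, 7, 8, 17, 10, 11, 14, 13, 9, 6, 2, 12]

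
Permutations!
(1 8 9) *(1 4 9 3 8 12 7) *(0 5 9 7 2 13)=[5, 12, 13, 8, 7, 9, 6, 1, 3, 4, 10, 11, 2, 0]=(0 5 9 4 7 1 12 2 13)(3 8)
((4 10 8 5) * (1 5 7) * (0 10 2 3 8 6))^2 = ((0 10 6)(1 5 4 2 3 8 7))^2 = (0 6 10)(1 4 3 7 5 2 8)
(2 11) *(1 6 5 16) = [0, 6, 11, 3, 4, 16, 5, 7, 8, 9, 10, 2, 12, 13, 14, 15, 1] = (1 6 5 16)(2 11)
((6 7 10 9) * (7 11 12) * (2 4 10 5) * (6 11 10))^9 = (12)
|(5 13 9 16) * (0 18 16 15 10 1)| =9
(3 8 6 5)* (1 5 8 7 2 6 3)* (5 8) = (1 8 3 7 2 6 5) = [0, 8, 6, 7, 4, 1, 5, 2, 3]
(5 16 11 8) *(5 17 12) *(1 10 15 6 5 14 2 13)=[0, 10, 13, 3, 4, 16, 5, 7, 17, 9, 15, 8, 14, 1, 2, 6, 11, 12]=(1 10 15 6 5 16 11 8 17 12 14 2 13)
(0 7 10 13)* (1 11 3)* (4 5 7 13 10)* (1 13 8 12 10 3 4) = [8, 11, 2, 13, 5, 7, 6, 1, 12, 9, 3, 4, 10, 0] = (0 8 12 10 3 13)(1 11 4 5 7)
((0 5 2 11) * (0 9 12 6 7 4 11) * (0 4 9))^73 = ((0 5 2 4 11)(6 7 9 12))^73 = (0 4 5 11 2)(6 7 9 12)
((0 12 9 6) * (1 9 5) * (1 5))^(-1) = (0 6 9 1 12)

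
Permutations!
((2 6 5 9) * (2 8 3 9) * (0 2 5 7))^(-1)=(0 7 6 2)(3 8 9)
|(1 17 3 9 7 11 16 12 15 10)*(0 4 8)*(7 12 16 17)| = 9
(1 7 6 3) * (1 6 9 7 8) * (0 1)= (0 1 8)(3 6)(7 9)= [1, 8, 2, 6, 4, 5, 3, 9, 0, 7]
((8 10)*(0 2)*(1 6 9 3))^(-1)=((0 2)(1 6 9 3)(8 10))^(-1)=(0 2)(1 3 9 6)(8 10)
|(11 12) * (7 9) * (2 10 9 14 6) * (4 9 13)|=8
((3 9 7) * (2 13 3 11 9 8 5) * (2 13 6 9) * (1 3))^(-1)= (1 13 5 8 3)(2 11 7 9 6)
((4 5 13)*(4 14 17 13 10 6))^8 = (13 17 14)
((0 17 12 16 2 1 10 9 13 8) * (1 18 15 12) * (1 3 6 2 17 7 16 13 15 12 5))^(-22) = ((0 7 16 17 3 6 2 18 12 13 8)(1 10 9 15 5))^(-22) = (18)(1 15 10 5 9)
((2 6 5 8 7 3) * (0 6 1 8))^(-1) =(0 5 6)(1 2 3 7 8)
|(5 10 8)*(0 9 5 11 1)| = |(0 9 5 10 8 11 1)| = 7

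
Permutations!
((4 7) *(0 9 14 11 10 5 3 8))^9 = ((0 9 14 11 10 5 3 8)(4 7))^9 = (0 9 14 11 10 5 3 8)(4 7)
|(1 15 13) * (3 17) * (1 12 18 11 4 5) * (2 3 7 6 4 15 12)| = 13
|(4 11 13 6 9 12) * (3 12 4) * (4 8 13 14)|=|(3 12)(4 11 14)(6 9 8 13)|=12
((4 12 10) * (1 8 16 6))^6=((1 8 16 6)(4 12 10))^6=(1 16)(6 8)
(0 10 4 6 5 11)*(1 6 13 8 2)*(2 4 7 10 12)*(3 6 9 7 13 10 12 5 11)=(0 5 3 6 11)(1 9 7 12 2)(4 10 13 8)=[5, 9, 1, 6, 10, 3, 11, 12, 4, 7, 13, 0, 2, 8]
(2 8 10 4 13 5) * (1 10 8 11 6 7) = (1 10 4 13 5 2 11 6 7) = [0, 10, 11, 3, 13, 2, 7, 1, 8, 9, 4, 6, 12, 5]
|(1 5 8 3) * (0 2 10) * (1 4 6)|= 6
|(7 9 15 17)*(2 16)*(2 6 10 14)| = 20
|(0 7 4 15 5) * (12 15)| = |(0 7 4 12 15 5)| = 6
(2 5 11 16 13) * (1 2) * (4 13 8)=(1 2 5 11 16 8 4 13)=[0, 2, 5, 3, 13, 11, 6, 7, 4, 9, 10, 16, 12, 1, 14, 15, 8]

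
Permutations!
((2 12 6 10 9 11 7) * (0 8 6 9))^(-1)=((0 8 6 10)(2 12 9 11 7))^(-1)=(0 10 6 8)(2 7 11 9 12)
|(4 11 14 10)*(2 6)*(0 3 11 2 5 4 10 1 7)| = |(0 3 11 14 1 7)(2 6 5 4)| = 12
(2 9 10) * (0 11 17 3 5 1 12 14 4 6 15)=(0 11 17 3 5 1 12 14 4 6 15)(2 9 10)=[11, 12, 9, 5, 6, 1, 15, 7, 8, 10, 2, 17, 14, 13, 4, 0, 16, 3]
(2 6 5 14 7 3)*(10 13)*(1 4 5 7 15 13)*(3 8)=(1 4 5 14 15 13 10)(2 6 7 8 3)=[0, 4, 6, 2, 5, 14, 7, 8, 3, 9, 1, 11, 12, 10, 15, 13]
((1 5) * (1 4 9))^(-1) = ((1 5 4 9))^(-1) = (1 9 4 5)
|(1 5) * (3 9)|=2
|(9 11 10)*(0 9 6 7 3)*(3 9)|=|(0 3)(6 7 9 11 10)|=10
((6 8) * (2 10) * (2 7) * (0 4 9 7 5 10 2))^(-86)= (10)(0 9)(4 7)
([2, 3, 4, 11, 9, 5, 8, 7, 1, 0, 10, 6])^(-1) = [9, 8, 0, 1, 2, 5, 11, 7, 6, 4, 10, 3]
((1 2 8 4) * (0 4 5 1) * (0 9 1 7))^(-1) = ((0 4 9 1 2 8 5 7))^(-1) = (0 7 5 8 2 1 9 4)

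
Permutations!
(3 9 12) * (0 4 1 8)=(0 4 1 8)(3 9 12)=[4, 8, 2, 9, 1, 5, 6, 7, 0, 12, 10, 11, 3]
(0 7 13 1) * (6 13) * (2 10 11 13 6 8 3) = (0 7 8 3 2 10 11 13 1) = [7, 0, 10, 2, 4, 5, 6, 8, 3, 9, 11, 13, 12, 1]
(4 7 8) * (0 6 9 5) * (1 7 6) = (0 1 7 8 4 6 9 5) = [1, 7, 2, 3, 6, 0, 9, 8, 4, 5]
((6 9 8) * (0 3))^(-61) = (0 3)(6 8 9)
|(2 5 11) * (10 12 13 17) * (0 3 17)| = 6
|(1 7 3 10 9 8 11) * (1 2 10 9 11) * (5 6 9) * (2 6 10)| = 9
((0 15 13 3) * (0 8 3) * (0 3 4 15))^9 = (3 13 15 4 8) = ((3 8 4 15 13))^9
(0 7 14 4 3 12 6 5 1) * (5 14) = [7, 0, 2, 12, 3, 1, 14, 5, 8, 9, 10, 11, 6, 13, 4] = (0 7 5 1)(3 12 6 14 4)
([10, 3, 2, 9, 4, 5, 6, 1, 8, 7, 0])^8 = (10)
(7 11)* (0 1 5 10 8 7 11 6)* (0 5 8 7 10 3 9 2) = (11)(0 1 8 10 7 6 5 3 9 2) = [1, 8, 0, 9, 4, 3, 5, 6, 10, 2, 7, 11]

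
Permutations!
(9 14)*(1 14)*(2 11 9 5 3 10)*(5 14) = (14)(1 5 3 10 2 11 9) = [0, 5, 11, 10, 4, 3, 6, 7, 8, 1, 2, 9, 12, 13, 14]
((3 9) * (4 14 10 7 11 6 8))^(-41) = ((3 9)(4 14 10 7 11 6 8))^(-41) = (3 9)(4 14 10 7 11 6 8)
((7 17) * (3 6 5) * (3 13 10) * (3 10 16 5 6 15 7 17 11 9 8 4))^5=(17)(3 8 11 15 4 9 7)(5 16 13)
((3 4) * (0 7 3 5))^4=((0 7 3 4 5))^4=(0 5 4 3 7)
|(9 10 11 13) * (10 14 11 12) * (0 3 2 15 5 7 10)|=8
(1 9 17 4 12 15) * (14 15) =[0, 9, 2, 3, 12, 5, 6, 7, 8, 17, 10, 11, 14, 13, 15, 1, 16, 4] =(1 9 17 4 12 14 15)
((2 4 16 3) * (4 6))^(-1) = ((2 6 4 16 3))^(-1) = (2 3 16 4 6)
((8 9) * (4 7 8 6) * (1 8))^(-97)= ((1 8 9 6 4 7))^(-97)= (1 7 4 6 9 8)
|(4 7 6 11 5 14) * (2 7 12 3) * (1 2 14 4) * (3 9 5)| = 28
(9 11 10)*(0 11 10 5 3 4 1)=(0 11 5 3 4 1)(9 10)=[11, 0, 2, 4, 1, 3, 6, 7, 8, 10, 9, 5]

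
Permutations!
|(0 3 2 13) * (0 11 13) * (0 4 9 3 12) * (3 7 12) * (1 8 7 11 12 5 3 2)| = 35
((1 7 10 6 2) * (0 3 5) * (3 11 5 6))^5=(0 5 11)(1 2 6 3 10 7)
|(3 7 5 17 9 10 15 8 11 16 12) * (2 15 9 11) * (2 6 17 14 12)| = 70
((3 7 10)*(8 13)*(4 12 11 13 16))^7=((3 7 10)(4 12 11 13 8 16))^7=(3 7 10)(4 12 11 13 8 16)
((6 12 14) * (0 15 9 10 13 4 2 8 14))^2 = (0 9 13 2 14 12 15 10 4 8 6)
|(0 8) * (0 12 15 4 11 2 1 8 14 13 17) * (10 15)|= |(0 14 13 17)(1 8 12 10 15 4 11 2)|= 8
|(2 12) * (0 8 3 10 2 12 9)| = |(12)(0 8 3 10 2 9)| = 6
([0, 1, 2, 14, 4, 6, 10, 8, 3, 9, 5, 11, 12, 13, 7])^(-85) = [0, 1, 2, 8, 4, 10, 5, 14, 7, 9, 6, 11, 12, 13, 3]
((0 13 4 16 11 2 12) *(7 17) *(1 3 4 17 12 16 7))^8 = (17)(2 11 16)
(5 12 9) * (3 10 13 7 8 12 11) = (3 10 13 7 8 12 9 5 11) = [0, 1, 2, 10, 4, 11, 6, 8, 12, 5, 13, 3, 9, 7]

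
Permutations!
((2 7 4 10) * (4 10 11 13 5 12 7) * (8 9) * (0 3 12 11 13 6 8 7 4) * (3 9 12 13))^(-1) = (0 2 10 7 9)(3 4 12 8 6 11 5 13) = ((0 9 7 10 2)(3 13 5 11 6 8 12 4))^(-1)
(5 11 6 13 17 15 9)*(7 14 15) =(5 11 6 13 17 7 14 15 9) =[0, 1, 2, 3, 4, 11, 13, 14, 8, 5, 10, 6, 12, 17, 15, 9, 16, 7]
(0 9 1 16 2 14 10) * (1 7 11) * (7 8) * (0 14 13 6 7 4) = (0 9 8 4)(1 16 2 13 6 7 11)(10 14) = [9, 16, 13, 3, 0, 5, 7, 11, 4, 8, 14, 1, 12, 6, 10, 15, 2]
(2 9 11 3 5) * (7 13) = (2 9 11 3 5)(7 13) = [0, 1, 9, 5, 4, 2, 6, 13, 8, 11, 10, 3, 12, 7]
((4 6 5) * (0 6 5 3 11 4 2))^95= ((0 6 3 11 4 5 2))^95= (0 4 6 5 3 2 11)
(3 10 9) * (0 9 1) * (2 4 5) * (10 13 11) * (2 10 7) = (0 9 3 13 11 7 2 4 5 10 1) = [9, 0, 4, 13, 5, 10, 6, 2, 8, 3, 1, 7, 12, 11]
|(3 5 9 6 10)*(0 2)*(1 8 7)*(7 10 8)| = |(0 2)(1 7)(3 5 9 6 8 10)| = 6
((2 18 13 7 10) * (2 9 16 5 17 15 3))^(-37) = ((2 18 13 7 10 9 16 5 17 15 3))^(-37) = (2 5 7 3 16 13 15 9 18 17 10)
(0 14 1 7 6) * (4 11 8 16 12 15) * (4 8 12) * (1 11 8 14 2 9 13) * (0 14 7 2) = (1 2 9 13)(4 8 16)(6 14 11 12 15 7) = [0, 2, 9, 3, 8, 5, 14, 6, 16, 13, 10, 12, 15, 1, 11, 7, 4]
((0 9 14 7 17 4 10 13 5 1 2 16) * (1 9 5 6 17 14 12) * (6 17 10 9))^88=((0 5 6 10 13 17 4 9 12 1 2 16)(7 14))^88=(0 13 12)(1 5 17)(2 6 4)(9 16 10)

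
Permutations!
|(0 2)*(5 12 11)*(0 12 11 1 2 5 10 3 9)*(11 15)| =|(0 5 15 11 10 3 9)(1 2 12)| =21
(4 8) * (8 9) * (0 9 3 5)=(0 9 8 4 3 5)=[9, 1, 2, 5, 3, 0, 6, 7, 4, 8]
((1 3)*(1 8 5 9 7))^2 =((1 3 8 5 9 7))^2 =(1 8 9)(3 5 7)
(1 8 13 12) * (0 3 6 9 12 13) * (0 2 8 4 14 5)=(0 3 6 9 12 1 4 14 5)(2 8)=[3, 4, 8, 6, 14, 0, 9, 7, 2, 12, 10, 11, 1, 13, 5]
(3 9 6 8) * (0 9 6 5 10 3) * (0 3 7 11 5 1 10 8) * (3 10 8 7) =(0 9 1 8 10 3 6)(5 7 11) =[9, 8, 2, 6, 4, 7, 0, 11, 10, 1, 3, 5]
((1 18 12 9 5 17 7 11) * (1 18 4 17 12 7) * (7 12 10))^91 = (18)(1 4 17)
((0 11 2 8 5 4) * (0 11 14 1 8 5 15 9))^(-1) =(0 9 15 8 1 14)(2 11 4 5) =((0 14 1 8 15 9)(2 5 4 11))^(-1)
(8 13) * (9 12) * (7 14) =[0, 1, 2, 3, 4, 5, 6, 14, 13, 12, 10, 11, 9, 8, 7] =(7 14)(8 13)(9 12)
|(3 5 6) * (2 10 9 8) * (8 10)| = |(2 8)(3 5 6)(9 10)| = 6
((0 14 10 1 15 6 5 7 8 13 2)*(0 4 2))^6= ((0 14 10 1 15 6 5 7 8 13)(2 4))^6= (0 5 10 8 15)(1 13 6 14 7)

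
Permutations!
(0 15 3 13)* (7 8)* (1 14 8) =(0 15 3 13)(1 14 8 7) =[15, 14, 2, 13, 4, 5, 6, 1, 7, 9, 10, 11, 12, 0, 8, 3]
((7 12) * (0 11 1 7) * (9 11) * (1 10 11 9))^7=(0 12 7 1)(10 11)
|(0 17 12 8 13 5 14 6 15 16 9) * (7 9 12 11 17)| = 24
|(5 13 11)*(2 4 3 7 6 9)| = 6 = |(2 4 3 7 6 9)(5 13 11)|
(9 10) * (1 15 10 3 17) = (1 15 10 9 3 17) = [0, 15, 2, 17, 4, 5, 6, 7, 8, 3, 9, 11, 12, 13, 14, 10, 16, 1]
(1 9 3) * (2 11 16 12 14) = (1 9 3)(2 11 16 12 14) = [0, 9, 11, 1, 4, 5, 6, 7, 8, 3, 10, 16, 14, 13, 2, 15, 12]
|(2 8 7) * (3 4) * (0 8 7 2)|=|(0 8 2 7)(3 4)|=4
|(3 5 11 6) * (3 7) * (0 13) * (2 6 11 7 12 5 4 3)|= |(0 13)(2 6 12 5 7)(3 4)|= 10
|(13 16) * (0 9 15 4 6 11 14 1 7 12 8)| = 22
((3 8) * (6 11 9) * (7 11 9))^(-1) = (3 8)(6 9)(7 11)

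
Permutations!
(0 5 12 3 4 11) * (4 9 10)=(0 5 12 3 9 10 4 11)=[5, 1, 2, 9, 11, 12, 6, 7, 8, 10, 4, 0, 3]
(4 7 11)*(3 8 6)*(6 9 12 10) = (3 8 9 12 10 6)(4 7 11) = [0, 1, 2, 8, 7, 5, 3, 11, 9, 12, 6, 4, 10]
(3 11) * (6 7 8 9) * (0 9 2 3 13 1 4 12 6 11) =(0 9 11 13 1 4 12 6 7 8 2 3) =[9, 4, 3, 0, 12, 5, 7, 8, 2, 11, 10, 13, 6, 1]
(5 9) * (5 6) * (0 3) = (0 3)(5 9 6) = [3, 1, 2, 0, 4, 9, 5, 7, 8, 6]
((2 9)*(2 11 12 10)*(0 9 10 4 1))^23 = (0 1 4 12 11 9)(2 10)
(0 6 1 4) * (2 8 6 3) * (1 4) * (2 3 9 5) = (0 9 5 2 8 6 4) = [9, 1, 8, 3, 0, 2, 4, 7, 6, 5]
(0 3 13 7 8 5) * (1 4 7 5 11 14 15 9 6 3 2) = (0 2 1 4 7 8 11 14 15 9 6 3 13 5) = [2, 4, 1, 13, 7, 0, 3, 8, 11, 6, 10, 14, 12, 5, 15, 9]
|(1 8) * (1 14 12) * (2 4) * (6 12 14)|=|(14)(1 8 6 12)(2 4)|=4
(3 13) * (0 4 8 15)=(0 4 8 15)(3 13)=[4, 1, 2, 13, 8, 5, 6, 7, 15, 9, 10, 11, 12, 3, 14, 0]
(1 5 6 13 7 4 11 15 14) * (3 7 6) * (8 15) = (1 5 3 7 4 11 8 15 14)(6 13) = [0, 5, 2, 7, 11, 3, 13, 4, 15, 9, 10, 8, 12, 6, 1, 14]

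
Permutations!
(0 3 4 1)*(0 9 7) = (0 3 4 1 9 7) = [3, 9, 2, 4, 1, 5, 6, 0, 8, 7]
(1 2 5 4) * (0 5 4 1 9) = (0 5 1 2 4 9) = [5, 2, 4, 3, 9, 1, 6, 7, 8, 0]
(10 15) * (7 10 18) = (7 10 15 18) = [0, 1, 2, 3, 4, 5, 6, 10, 8, 9, 15, 11, 12, 13, 14, 18, 16, 17, 7]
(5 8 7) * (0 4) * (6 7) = (0 4)(5 8 6 7) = [4, 1, 2, 3, 0, 8, 7, 5, 6]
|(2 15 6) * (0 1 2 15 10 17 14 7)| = 14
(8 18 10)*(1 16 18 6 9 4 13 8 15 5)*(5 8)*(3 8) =(1 16 18 10 15 3 8 6 9 4 13 5) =[0, 16, 2, 8, 13, 1, 9, 7, 6, 4, 15, 11, 12, 5, 14, 3, 18, 17, 10]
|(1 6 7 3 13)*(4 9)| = |(1 6 7 3 13)(4 9)| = 10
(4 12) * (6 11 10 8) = (4 12)(6 11 10 8) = [0, 1, 2, 3, 12, 5, 11, 7, 6, 9, 8, 10, 4]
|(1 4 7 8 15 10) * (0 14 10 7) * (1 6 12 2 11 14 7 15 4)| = 12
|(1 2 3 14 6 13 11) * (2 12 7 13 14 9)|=30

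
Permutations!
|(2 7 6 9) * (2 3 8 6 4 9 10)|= 8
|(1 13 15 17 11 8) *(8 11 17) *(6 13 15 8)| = 5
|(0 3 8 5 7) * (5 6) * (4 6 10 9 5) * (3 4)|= |(0 4 6 3 8 10 9 5 7)|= 9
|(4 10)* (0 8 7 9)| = |(0 8 7 9)(4 10)| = 4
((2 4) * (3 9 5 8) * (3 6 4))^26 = ((2 3 9 5 8 6 4))^26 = (2 6 5 3 4 8 9)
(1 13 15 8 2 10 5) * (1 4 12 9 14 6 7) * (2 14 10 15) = [0, 13, 15, 3, 12, 4, 7, 1, 14, 10, 5, 11, 9, 2, 6, 8] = (1 13 2 15 8 14 6 7)(4 12 9 10 5)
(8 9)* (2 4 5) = (2 4 5)(8 9) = [0, 1, 4, 3, 5, 2, 6, 7, 9, 8]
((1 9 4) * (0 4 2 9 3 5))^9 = (0 5 3 1 4)(2 9)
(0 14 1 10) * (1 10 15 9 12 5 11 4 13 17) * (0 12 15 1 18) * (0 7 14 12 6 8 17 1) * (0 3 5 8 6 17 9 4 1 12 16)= (0 16)(1 3 5 11)(4 13 12 8 9 15)(7 14 10 17 18)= [16, 3, 2, 5, 13, 11, 6, 14, 9, 15, 17, 1, 8, 12, 10, 4, 0, 18, 7]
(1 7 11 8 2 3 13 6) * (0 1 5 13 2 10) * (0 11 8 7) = (0 1)(2 3)(5 13 6)(7 8 10 11) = [1, 0, 3, 2, 4, 13, 5, 8, 10, 9, 11, 7, 12, 6]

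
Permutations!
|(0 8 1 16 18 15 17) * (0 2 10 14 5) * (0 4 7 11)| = |(0 8 1 16 18 15 17 2 10 14 5 4 7 11)| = 14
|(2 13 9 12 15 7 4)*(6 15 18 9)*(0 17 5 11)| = |(0 17 5 11)(2 13 6 15 7 4)(9 12 18)| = 12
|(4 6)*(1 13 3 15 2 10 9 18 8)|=18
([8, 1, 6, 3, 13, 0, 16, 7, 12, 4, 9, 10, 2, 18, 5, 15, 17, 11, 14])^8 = (0 10 8 9 12 4 2 13 6 18 16 14 17 5 11)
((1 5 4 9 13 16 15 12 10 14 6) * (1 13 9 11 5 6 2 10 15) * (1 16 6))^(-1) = ((16)(2 10 14)(4 11 5)(6 13)(12 15))^(-1) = (16)(2 14 10)(4 5 11)(6 13)(12 15)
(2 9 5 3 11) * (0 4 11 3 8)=(0 4 11 2 9 5 8)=[4, 1, 9, 3, 11, 8, 6, 7, 0, 5, 10, 2]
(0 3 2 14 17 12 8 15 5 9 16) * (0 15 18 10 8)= (0 3 2 14 17 12)(5 9 16 15)(8 18 10)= [3, 1, 14, 2, 4, 9, 6, 7, 18, 16, 8, 11, 0, 13, 17, 5, 15, 12, 10]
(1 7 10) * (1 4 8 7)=(4 8 7 10)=[0, 1, 2, 3, 8, 5, 6, 10, 7, 9, 4]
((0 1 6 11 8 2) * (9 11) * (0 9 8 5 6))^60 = ((0 1)(2 9 11 5 6 8))^60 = (11)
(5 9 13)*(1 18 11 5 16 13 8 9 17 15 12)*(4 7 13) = [0, 18, 2, 3, 7, 17, 6, 13, 9, 8, 10, 5, 1, 16, 14, 12, 4, 15, 11] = (1 18 11 5 17 15 12)(4 7 13 16)(8 9)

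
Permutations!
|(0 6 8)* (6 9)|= |(0 9 6 8)|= 4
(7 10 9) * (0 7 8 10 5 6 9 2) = (0 7 5 6 9 8 10 2) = [7, 1, 0, 3, 4, 6, 9, 5, 10, 8, 2]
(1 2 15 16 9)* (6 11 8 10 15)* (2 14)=(1 14 2 6 11 8 10 15 16 9)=[0, 14, 6, 3, 4, 5, 11, 7, 10, 1, 15, 8, 12, 13, 2, 16, 9]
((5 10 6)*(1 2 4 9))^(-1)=(1 9 4 2)(5 6 10)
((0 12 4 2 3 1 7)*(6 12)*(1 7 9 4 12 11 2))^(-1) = (12)(0 7 3 2 11 6)(1 4 9)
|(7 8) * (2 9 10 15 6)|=10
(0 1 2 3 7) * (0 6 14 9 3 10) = (0 1 2 10)(3 7 6 14 9) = [1, 2, 10, 7, 4, 5, 14, 6, 8, 3, 0, 11, 12, 13, 9]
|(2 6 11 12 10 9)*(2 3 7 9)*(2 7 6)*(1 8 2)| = 21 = |(1 8 2)(3 6 11 12 10 7 9)|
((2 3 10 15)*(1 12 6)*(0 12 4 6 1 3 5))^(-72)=((0 12 1 4 6 3 10 15 2 5))^(-72)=(0 2 10 6 1)(3 4 12 5 15)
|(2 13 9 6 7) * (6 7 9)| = |(2 13 6 9 7)| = 5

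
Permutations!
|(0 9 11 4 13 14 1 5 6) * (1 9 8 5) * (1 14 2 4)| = 12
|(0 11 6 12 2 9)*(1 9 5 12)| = 15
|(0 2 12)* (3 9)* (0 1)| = |(0 2 12 1)(3 9)| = 4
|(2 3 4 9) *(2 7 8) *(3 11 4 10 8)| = |(2 11 4 9 7 3 10 8)| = 8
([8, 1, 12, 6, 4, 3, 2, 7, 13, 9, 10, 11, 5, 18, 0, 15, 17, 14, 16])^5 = [17, 1, 2, 3, 4, 5, 6, 7, 14, 9, 10, 11, 12, 0, 16, 15, 13, 18, 8]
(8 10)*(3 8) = [0, 1, 2, 8, 4, 5, 6, 7, 10, 9, 3] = (3 8 10)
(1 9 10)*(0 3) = (0 3)(1 9 10) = [3, 9, 2, 0, 4, 5, 6, 7, 8, 10, 1]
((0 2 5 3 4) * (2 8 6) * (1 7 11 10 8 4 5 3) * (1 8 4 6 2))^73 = (0 7 4 1 10 6 11)(2 3 5 8)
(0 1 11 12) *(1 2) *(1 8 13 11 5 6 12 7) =(0 2 8 13 11 7 1 5 6 12) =[2, 5, 8, 3, 4, 6, 12, 1, 13, 9, 10, 7, 0, 11]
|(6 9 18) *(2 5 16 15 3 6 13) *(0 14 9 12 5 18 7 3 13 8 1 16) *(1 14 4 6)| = |(0 4 6 12 5)(1 16 15 13 2 18 8 14 9 7 3)| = 55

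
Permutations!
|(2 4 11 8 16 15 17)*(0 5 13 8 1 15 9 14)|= 42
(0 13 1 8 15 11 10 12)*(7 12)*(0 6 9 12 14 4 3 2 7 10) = (0 13 1 8 15 11)(2 7 14 4 3)(6 9 12) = [13, 8, 7, 2, 3, 5, 9, 14, 15, 12, 10, 0, 6, 1, 4, 11]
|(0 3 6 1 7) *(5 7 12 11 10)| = 9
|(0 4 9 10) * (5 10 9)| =4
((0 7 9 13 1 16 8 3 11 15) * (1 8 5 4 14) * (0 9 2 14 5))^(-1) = ((0 7 2 14 1 16)(3 11 15 9 13 8)(4 5))^(-1) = (0 16 1 14 2 7)(3 8 13 9 15 11)(4 5)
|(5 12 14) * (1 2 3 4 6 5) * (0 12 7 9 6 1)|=|(0 12 14)(1 2 3 4)(5 7 9 6)|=12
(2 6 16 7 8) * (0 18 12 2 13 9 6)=(0 18 12 2)(6 16 7 8 13 9)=[18, 1, 0, 3, 4, 5, 16, 8, 13, 6, 10, 11, 2, 9, 14, 15, 7, 17, 12]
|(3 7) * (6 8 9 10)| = 4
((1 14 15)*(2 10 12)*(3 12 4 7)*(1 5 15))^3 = ((1 14)(2 10 4 7 3 12)(5 15))^3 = (1 14)(2 7)(3 10)(4 12)(5 15)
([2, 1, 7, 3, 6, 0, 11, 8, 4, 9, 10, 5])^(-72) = [0, 1, 2, 3, 4, 5, 6, 7, 8, 9, 10, 11]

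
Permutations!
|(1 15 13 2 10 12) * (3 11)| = |(1 15 13 2 10 12)(3 11)| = 6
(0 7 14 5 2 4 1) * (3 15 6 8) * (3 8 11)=(0 7 14 5 2 4 1)(3 15 6 11)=[7, 0, 4, 15, 1, 2, 11, 14, 8, 9, 10, 3, 12, 13, 5, 6]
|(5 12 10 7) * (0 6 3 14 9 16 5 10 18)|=18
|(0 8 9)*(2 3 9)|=5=|(0 8 2 3 9)|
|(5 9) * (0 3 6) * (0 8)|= |(0 3 6 8)(5 9)|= 4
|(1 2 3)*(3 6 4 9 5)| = 7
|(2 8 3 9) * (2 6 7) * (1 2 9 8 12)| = 6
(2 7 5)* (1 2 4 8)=[0, 2, 7, 3, 8, 4, 6, 5, 1]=(1 2 7 5 4 8)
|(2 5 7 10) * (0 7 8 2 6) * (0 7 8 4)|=|(0 8 2 5 4)(6 7 10)|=15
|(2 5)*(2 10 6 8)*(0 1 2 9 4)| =9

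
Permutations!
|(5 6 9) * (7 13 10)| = |(5 6 9)(7 13 10)| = 3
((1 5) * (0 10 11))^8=(0 11 10)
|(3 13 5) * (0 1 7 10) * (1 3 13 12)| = 6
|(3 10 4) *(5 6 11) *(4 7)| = 12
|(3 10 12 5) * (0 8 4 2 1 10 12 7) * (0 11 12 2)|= |(0 8 4)(1 10 7 11 12 5 3 2)|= 24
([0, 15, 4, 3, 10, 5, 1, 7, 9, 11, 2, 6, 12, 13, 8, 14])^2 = (1 14 9 6 15 8 11)(2 10 4)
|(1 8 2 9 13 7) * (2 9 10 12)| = 15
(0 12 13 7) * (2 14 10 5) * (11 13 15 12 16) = (0 16 11 13 7)(2 14 10 5)(12 15) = [16, 1, 14, 3, 4, 2, 6, 0, 8, 9, 5, 13, 15, 7, 10, 12, 11]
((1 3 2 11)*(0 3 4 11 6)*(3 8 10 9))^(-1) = ((0 8 10 9 3 2 6)(1 4 11))^(-1) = (0 6 2 3 9 10 8)(1 11 4)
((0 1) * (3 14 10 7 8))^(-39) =(0 1)(3 14 10 7 8)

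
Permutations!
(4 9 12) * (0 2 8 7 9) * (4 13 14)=(0 2 8 7 9 12 13 14 4)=[2, 1, 8, 3, 0, 5, 6, 9, 7, 12, 10, 11, 13, 14, 4]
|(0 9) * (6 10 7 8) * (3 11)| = |(0 9)(3 11)(6 10 7 8)| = 4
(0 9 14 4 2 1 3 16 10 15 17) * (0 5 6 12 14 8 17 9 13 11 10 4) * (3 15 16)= [13, 15, 1, 3, 2, 6, 12, 7, 17, 8, 16, 10, 14, 11, 0, 9, 4, 5]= (0 13 11 10 16 4 2 1 15 9 8 17 5 6 12 14)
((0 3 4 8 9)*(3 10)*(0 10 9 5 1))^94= (0 5 4 10)(1 8 3 9)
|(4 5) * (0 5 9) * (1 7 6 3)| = |(0 5 4 9)(1 7 6 3)| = 4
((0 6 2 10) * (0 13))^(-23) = (0 2 13 6 10)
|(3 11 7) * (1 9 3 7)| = 4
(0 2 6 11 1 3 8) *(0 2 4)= [4, 3, 6, 8, 0, 5, 11, 7, 2, 9, 10, 1]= (0 4)(1 3 8 2 6 11)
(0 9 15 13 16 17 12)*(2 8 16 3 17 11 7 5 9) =(0 2 8 16 11 7 5 9 15 13 3 17 12) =[2, 1, 8, 17, 4, 9, 6, 5, 16, 15, 10, 7, 0, 3, 14, 13, 11, 12]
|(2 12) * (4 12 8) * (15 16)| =4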